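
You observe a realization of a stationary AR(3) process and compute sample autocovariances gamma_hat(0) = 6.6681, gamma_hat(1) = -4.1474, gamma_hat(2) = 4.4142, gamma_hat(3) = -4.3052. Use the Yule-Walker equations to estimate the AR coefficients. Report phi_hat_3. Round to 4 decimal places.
\hat\phi_{3} = -0.2850

The Yule-Walker equations for an AR(p) process read, in matrix form,
  Gamma_p phi = r_p,   with   (Gamma_p)_{ij} = gamma(|i - j|),
                       (r_p)_i = gamma(i),   i,j = 1..p.
Substitute the sample gammas (Toeplitz matrix and right-hand side of size 3):
  Gamma_p = [[6.6681, -4.1474, 4.4142], [-4.1474, 6.6681, -4.1474], [4.4142, -4.1474, 6.6681]]
  r_p     = [-4.1474, 4.4142, -4.3052]
Written out (R1..R3):
  (R1) 6.6681 phi_1 - 4.1474 phi_2 + 4.4142 phi_3 = -4.1474
  (R2) -4.1474 phi_1 + 6.6681 phi_2 - 4.1474 phi_3 = 4.4142
  (R3) 4.4142 phi_1 - 4.1474 phi_2 + 6.6681 phi_3 = -4.3052
Gaussian elimination:
  R2 <- R2 - (-4.1474/6.6681) R1 = R2 - (-0.621976) R1:  4.088516 phi_2 - 1.401872 phi_3 = 1.834616
  R3 <- R3 - (4.4142/6.6681) R1 = R3 - (0.661988) R1:  -1.401872 phi_2 + 3.745954 phi_3 = -1.559672
  R3 <- R3 - (-1.401872/4.088516) R2 = R3 - (-0.342881) R2:  3.265279 phi_3 = -0.930618
Back-substitution:
  phi_hat_3 = -0.930618 / 3.265279 = -0.285004
  phi_hat_2 = (1.834616 - (-1.401872)(-0.285004)) / 4.088516 = 0.351002
  phi_hat_1 = (-4.1474 - (-4.1474)(0.351002) - (4.4142)(-0.285004)) / 6.6681 = -0.214992
So phi_hat = [-0.2150, 0.3510, -0.2850].
Therefore phi_hat_3 = -0.2850.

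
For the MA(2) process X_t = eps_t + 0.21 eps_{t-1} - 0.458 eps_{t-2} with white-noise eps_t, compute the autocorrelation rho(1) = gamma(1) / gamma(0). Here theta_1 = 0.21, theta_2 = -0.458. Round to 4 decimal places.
\rho(1) = 0.0908

For an MA(q) process with theta_0 = 1, the autocovariance is
  gamma(k) = sigma^2 * sum_{i=0..q-k} theta_i * theta_{i+k},
and rho(k) = gamma(k) / gamma(0). Sigma^2 cancels.
  numerator   = (1)*(0.21) + (0.21)*(-0.458) = 0.11382.
  denominator = (1)^2 + (0.21)^2 + (-0.458)^2 = 1.253864.
  rho(1) = 0.11382 / 1.253864 = 0.0908.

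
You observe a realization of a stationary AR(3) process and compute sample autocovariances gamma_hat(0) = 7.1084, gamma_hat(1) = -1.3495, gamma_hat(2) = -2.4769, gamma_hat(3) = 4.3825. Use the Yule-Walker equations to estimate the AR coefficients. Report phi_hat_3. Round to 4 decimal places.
\hat\phi_{3} = 0.5530

The Yule-Walker equations for an AR(p) process read, in matrix form,
  Gamma_p phi = r_p,   with   (Gamma_p)_{ij} = gamma(|i - j|),
                       (r_p)_i = gamma(i),   i,j = 1..p.
Substitute the sample gammas (Toeplitz matrix and right-hand side of size 3):
  Gamma_p = [[7.1084, -1.3495, -2.4769], [-1.3495, 7.1084, -1.3495], [-2.4769, -1.3495, 7.1084]]
  r_p     = [-1.3495, -2.4769, 4.3825]
Written out (R1..R3):
  (R1) 7.1084 phi_1 - 1.3495 phi_2 - 2.4769 phi_3 = -1.3495
  (R2) -1.3495 phi_1 + 7.1084 phi_2 - 1.3495 phi_3 = -2.4769
  (R3) -2.4769 phi_1 - 1.3495 phi_2 + 7.1084 phi_3 = 4.3825
Gaussian elimination:
  R2 <- R2 - (-1.3495/7.1084) R1 = R2 - (-0.189846) R1:  6.852203 phi_2 - 1.819729 phi_3 = -2.733097
  R3 <- R3 - (-2.4769/7.1084) R1 = R3 - (-0.348447) R1:  -1.819729 phi_2 + 6.245332 phi_3 = 3.912271
  R3 <- R3 - (-1.819729/6.852203) R2 = R3 - (-0.265568) R2:  5.762069 phi_3 = 3.186447
Back-substitution:
  phi_hat_3 = 3.186447 / 5.762069 = 0.553004
  phi_hat_2 = (-2.733097 - (-1.819729)(0.553004)) / 6.852203 = -0.252004
  phi_hat_1 = (-1.3495 - (-1.3495)(-0.252004) - (-2.4769)(0.553004)) / 7.1084 = -0.044995
So phi_hat = [-0.0450, -0.2520, 0.5530].
Therefore phi_hat_3 = 0.5530.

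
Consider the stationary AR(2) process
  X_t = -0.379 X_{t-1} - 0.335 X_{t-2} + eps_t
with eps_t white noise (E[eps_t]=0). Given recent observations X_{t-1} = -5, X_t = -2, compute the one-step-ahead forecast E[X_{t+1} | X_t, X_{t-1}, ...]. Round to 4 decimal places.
E[X_{t+1} \mid \mathcal F_t] = 2.4330

For an AR(p) model X_t = c + sum_i phi_i X_{t-i} + eps_t, the
one-step-ahead conditional mean is
  E[X_{t+1} | X_t, ...] = c + sum_i phi_i X_{t+1-i}.
Substitute known values:
  E[X_{t+1} | ...] = (-0.379) * (-2) + (-0.335) * (-5)
                   = 2.4330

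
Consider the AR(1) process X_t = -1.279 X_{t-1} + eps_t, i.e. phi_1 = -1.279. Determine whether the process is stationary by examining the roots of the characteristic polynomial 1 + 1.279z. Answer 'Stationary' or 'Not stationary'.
\text{Not stationary}

The AR(p) characteristic polynomial is P(z) = 1 + 1.279z.
Stationarity requires all roots to lie outside the unit circle, i.e. |z| > 1 for every root.
This is linear in z: 1 + (1.279) z = 0  =>  z = -1/(1.279) = -0.781861,  |z| = 0.781861.
Moduli of all roots: 0.7819.
All moduli strictly greater than 1? No.
Verdict: Not stationary.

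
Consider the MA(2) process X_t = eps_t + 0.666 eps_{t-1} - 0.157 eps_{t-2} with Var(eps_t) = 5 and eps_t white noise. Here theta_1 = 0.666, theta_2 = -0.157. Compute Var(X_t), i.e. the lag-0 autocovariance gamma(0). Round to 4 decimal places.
\gamma(0) = 7.3410

For an MA(q) process X_t = eps_t + sum_i theta_i eps_{t-i} with
Var(eps_t) = sigma^2, the variance is
  gamma(0) = sigma^2 * (1 + sum_i theta_i^2).
  sum_i theta_i^2 = (0.666)^2 + (-0.157)^2 = 0.443556 + 0.024649 = 0.468205.
  gamma(0) = 5 * (1 + 0.468205) = 5 * 1.468205 = 7.341025, which rounds to 7.3410.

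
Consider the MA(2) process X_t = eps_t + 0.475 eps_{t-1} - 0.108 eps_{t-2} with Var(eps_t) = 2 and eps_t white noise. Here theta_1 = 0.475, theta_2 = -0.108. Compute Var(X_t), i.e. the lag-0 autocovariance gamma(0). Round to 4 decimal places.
\gamma(0) = 2.4746

For an MA(q) process X_t = eps_t + sum_i theta_i eps_{t-i} with
Var(eps_t) = sigma^2, the variance is
  gamma(0) = sigma^2 * (1 + sum_i theta_i^2).
  sum_i theta_i^2 = (0.475)^2 + (-0.108)^2 = 0.225625 + 0.011664 = 0.237289.
  gamma(0) = 2 * (1 + 0.237289) = 2 * 1.237289 = 2.474578, which rounds to 2.4746.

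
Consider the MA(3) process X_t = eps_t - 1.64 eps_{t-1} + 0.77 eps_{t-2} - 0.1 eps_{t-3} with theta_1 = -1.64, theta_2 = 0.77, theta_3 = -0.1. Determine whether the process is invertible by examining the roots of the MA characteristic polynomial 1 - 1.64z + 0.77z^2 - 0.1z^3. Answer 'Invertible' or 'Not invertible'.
\text{Invertible}

The MA(q) characteristic polynomial is P(z) = 1 - 1.64z + 0.77z^2 - 0.1z^3.
Invertibility requires all roots to lie outside the unit circle, i.e. |z| > 1 for every root.
Degree 3: look for a simple real root z0 first, then factor out (1 - z/z0) and solve the remaining quadratic.
Testing z0 = 2: P(2) = 1 + (-1.64)(2) + (0.77)(2)^2 + (-0.1)(2)^3
  = 1 + (-3.28) + (3.08) + (-0.8) = 0.  So z_0 = 2 is a root, |z_0| = 2.
Divide out the factor (1 - 0.5 z) = (1 - z/z0) (since 1/z0 = 0.5):
  P(z) = (1 - 0.5 z)(1 + (-1.14) z + (0.2) z^2)
  [check: z-coef -1.14 - (0.5) = -1.64; z^2-coef 0.2 - (0.5)(-1.14) = 0.77; z^3-coef -(0.5)(0.2) = -0.1.]
Remaining roots from the quadratic factor 1 + (-1.14) z + (0.2) z^2:
  Set 1 + (-1.14) z + (0.2) z^2 = 0, i.e. a z^2 + b z + c = 0 with a = 0.2, b = -1.14, c = 1.
  Discriminant D = b^2 - 4ac = (-1.14)^2 - 4*(0.2)*1 = 1.2996 - (0.8) = 0.4996.
  D >= 0, so the roots are real: z = (-b +/- sqrt(D)) / (2a) = (1.14 +/- 0.706824) / (0.4).
    z_1 = (1.14 + 0.706824) / (0.4) = 4.6171,   |z_1| = 4.6171.
    z_2 = (1.14 - 0.706824) / (0.4) = 1.0829,   |z_2| = 1.0829.
Moduli of all roots: 2.0000, 4.6171, 1.0829.
All moduli strictly greater than 1? Yes.
Verdict: Invertible.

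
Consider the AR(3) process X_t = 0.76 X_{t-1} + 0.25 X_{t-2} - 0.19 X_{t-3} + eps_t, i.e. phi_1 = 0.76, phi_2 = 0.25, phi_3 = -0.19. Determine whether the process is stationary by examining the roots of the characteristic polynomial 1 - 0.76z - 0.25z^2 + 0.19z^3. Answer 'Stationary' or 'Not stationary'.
\text{Stationary}

The AR(p) characteristic polynomial is P(z) = 1 - 0.76z - 0.25z^2 + 0.19z^3.
Stationarity requires all roots to lie outside the unit circle, i.e. |z| > 1 for every root.
Degree 3: look for a simple real root z0 first, then factor out (1 - z/z0) and solve the remaining quadratic.
Testing z0 = -2: P(-2) = 1 + (-0.76)(-2) + (-0.25)(-2)^2 + (0.19)(-2)^3
  = 1 + (1.52) + (-1) + (-1.52) = 0.  So z_0 = -2 is a root, |z_0| = 2.
Divide out the factor (1 + 0.5 z) = (1 - z/z0) (since 1/z0 = -0.5):
  P(z) = (1 + 0.5 z)(1 + (-1.26) z + (0.38) z^2)
  [check: z-coef -1.26 - (-0.5) = -0.76; z^2-coef 0.38 - (-0.5)(-1.26) = -0.25; z^3-coef -(-0.5)(0.38) = 0.19.]
Remaining roots from the quadratic factor 1 + (-1.26) z + (0.38) z^2:
  Set 1 + (-1.26) z + (0.38) z^2 = 0, i.e. a z^2 + b z + c = 0 with a = 0.38, b = -1.26, c = 1.
  Discriminant D = b^2 - 4ac = (-1.26)^2 - 4*(0.38)*1 = 1.5876 - (1.52) = 0.0676.
  D >= 0, so the roots are real: z = (-b +/- sqrt(D)) / (2a) = (1.26 +/- 0.26) / (0.76).
    z_1 = (1.26 + 0.26) / (0.76) = 2,   |z_1| = 2.
    z_2 = (1.26 - 0.26) / (0.76) = 1.3158,   |z_2| = 1.3158.
Moduli of all roots: 2.0000, 2.0000, 1.3158.
All moduli strictly greater than 1? Yes.
Verdict: Stationary.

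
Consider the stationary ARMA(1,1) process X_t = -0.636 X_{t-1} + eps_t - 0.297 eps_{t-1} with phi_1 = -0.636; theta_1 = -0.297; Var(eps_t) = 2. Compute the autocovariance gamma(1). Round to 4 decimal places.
\gamma(1) = -3.7254

Multiply the model equation by X_{t-k} and take expectations. With theta_0 = psi_0 = 1 and psi_j the MA(infinity) weights, this gives
  gamma(k) - sum_i phi_i gamma(k-i) = c_k,
  c_k = sigma^2 * sum_{j=k..q} theta_j psi_{j-k}   (c_k = 0 for k > q),
using gamma(-m) = gamma(m).
psi-weights needed (psi_j = theta_j + sum_i phi_i psi_{j-i}):
  psi_1 = theta_1 + phi_1 = -0.297 + (-0.636) = -0.933
Right-hand sides:
  c_0 = sigma^2 (1 + theta_1 psi_1) = 2 * (1 + (-0.297)(-0.933)) = 2 * 1.277101 = 2.554202
  c_1 = sigma^2 theta_1 = 2 * (-0.297) = -0.594
  c_2 = 0
Equations for k = 0 and k = 1 (AR order 1):
  gamma(0) = phi_1 gamma(1) + c_0
  gamma(1) = phi_1 gamma(0) + c_1
Substituting the second into the first: gamma(0) (1 - phi_1^2) = c_0 + phi_1 c_1, so
  gamma(0) = (c_0 + phi_1 c_1) / (1 - phi_1^2) = (2.554202 + (-0.636)(-0.594)) / (1 - (-0.636)^2) = 2.931986 / 0.595504 = 4.923537.
  gamma(1) = phi_1 gamma(0) + c_1 = (-0.636)(4.923537) + (-0.594) = -3.72537.
Therefore gamma(1) = -3.7254 (to 4 decimal places).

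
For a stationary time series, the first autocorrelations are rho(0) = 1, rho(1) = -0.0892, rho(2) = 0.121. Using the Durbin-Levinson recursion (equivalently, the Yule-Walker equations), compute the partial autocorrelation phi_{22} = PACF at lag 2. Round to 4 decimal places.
\phi_{22} = 0.1140

The PACF at lag k is phi_{kk}, the last component of the solution
to the Yule-Walker system G_k phi = r_k where
  (G_k)_{ij} = rho(|i - j|), (r_k)_i = rho(i), i,j = 1..k.
Equivalently, Durbin-Levinson gives phi_{kk} iteratively:
  phi_{11} = rho(1)
  phi_{kk} = [rho(k) - sum_{j=1..k-1} phi_{k-1,j} rho(k-j)]
            / [1 - sum_{j=1..k-1} phi_{k-1,j} rho(j)],
  phi_{k,j} = phi_{k-1,j} - phi_{kk} phi_{k-1,k-j},  j = 1..k-1.
Step k = 1:
  phi_11 = rho(1) = -0.0892.
Step k = 2:
  phi_22 = [rho(2) - phi_11 rho(1)] / [1 - phi_11 rho(1)] = [0.121 - (-0.0892)(-0.0892)] / [1 - (-0.0892)(-0.0892)]
         = 0.11304336 / 0.99204336 = 0.114.
Therefore phi_{22} = 0.1140.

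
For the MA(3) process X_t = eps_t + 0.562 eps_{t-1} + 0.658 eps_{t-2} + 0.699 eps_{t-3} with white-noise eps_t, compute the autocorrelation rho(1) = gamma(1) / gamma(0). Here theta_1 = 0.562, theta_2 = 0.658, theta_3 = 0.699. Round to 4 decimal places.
\rho(1) = 0.6220

For an MA(q) process with theta_0 = 1, the autocovariance is
  gamma(k) = sigma^2 * sum_{i=0..q-k} theta_i * theta_{i+k},
and rho(k) = gamma(k) / gamma(0). Sigma^2 cancels.
  numerator   = (1)*(0.562) + (0.562)*(0.658) + (0.658)*(0.699) = 1.391738.
  denominator = (1)^2 + (0.562)^2 + (0.658)^2 + (0.699)^2 = 2.237409.
  rho(1) = 1.391738 / 2.237409 = 0.6220.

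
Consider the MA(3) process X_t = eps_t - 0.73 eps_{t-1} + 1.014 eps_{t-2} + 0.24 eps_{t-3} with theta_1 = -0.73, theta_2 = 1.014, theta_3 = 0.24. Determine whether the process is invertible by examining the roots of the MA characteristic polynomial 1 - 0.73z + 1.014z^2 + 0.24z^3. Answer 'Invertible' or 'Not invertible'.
\text{Not invertible}

The MA(q) characteristic polynomial is P(z) = 1 - 0.73z + 1.014z^2 + 0.24z^3.
Invertibility requires all roots to lie outside the unit circle, i.e. |z| > 1 for every root.
Degree 3: look for a simple real root z0 first, then factor out (1 - z/z0) and solve the remaining quadratic.
Testing z0 = -5: P(-5) = 1 + (-0.73)(-5) + (1.014)(-5)^2 + (0.24)(-5)^3
  = 1 + (3.65) + (25.35) + (-30) = 0.  So z_0 = -5 is a root, |z_0| = 5.
Divide out the factor (1 + 0.2 z) = (1 - z/z0) (since 1/z0 = -0.2):
  P(z) = (1 + 0.2 z)(1 + (-0.93) z + (1.2) z^2)
  [check: z-coef -0.93 - (-0.2) = -0.73; z^2-coef 1.2 - (-0.2)(-0.93) = 1.014; z^3-coef -(-0.2)(1.2) = 0.24.]
Remaining roots from the quadratic factor 1 + (-0.93) z + (1.2) z^2:
  Set 1 + (-0.93) z + (1.2) z^2 = 0, i.e. a z^2 + b z + c = 0 with a = 1.2, b = -0.93, c = 1.
  Discriminant D = b^2 - 4ac = (-0.93)^2 - 4*(1.2)*1 = 0.8649 - (4.8) = -3.9351.
  D < 0, so the roots are the complex-conjugate pair z = (-b +/- i sqrt(-D)) / (2a) = 0.3875 +/- 0.8265i.
  For a conjugate pair |z|^2 = z * conj(z) = (product of roots) = c/a = 1/(1.2) = 0.833333, so |z| = sqrt(0.833333) = 0.9129 for both roots.
Moduli of all roots: 5.0000, 0.9129, 0.9129.
All moduli strictly greater than 1? No.
Verdict: Not invertible.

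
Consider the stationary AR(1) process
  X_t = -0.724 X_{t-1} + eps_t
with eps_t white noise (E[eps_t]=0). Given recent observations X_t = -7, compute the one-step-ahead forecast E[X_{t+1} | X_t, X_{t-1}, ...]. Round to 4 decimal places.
E[X_{t+1} \mid \mathcal F_t] = 5.0680

For an AR(p) model X_t = c + sum_i phi_i X_{t-i} + eps_t, the
one-step-ahead conditional mean is
  E[X_{t+1} | X_t, ...] = c + sum_i phi_i X_{t+1-i}.
Substitute known values:
  E[X_{t+1} | ...] = (-0.724) * (-7)
                   = 5.0680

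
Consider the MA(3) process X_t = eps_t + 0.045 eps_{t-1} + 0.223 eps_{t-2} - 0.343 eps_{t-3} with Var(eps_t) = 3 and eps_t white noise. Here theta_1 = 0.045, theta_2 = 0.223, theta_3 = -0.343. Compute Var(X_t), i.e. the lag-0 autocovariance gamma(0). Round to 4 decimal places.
\gamma(0) = 3.5082

For an MA(q) process X_t = eps_t + sum_i theta_i eps_{t-i} with
Var(eps_t) = sigma^2, the variance is
  gamma(0) = sigma^2 * (1 + sum_i theta_i^2).
  sum_i theta_i^2 = (0.045)^2 + (0.223)^2 + (-0.343)^2 = 0.002025 + 0.049729 + 0.117649 = 0.169403.
  gamma(0) = 3 * (1 + 0.169403) = 3 * 1.169403 = 3.508209, which rounds to 3.5082.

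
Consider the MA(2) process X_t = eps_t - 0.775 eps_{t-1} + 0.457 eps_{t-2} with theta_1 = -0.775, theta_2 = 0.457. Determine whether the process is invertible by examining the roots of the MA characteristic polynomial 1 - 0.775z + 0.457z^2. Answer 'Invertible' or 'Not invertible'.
\text{Invertible}

The MA(q) characteristic polynomial is P(z) = 1 - 0.775z + 0.457z^2.
Invertibility requires all roots to lie outside the unit circle, i.e. |z| > 1 for every root.
Set 1 + (-0.775) z + (0.457) z^2 = 0, i.e. a z^2 + b z + c = 0 with a = 0.457, b = -0.775, c = 1.
Discriminant D = b^2 - 4ac = (-0.775)^2 - 4*(0.457)*1 = 0.600625 - (1.828) = -1.227375.
D < 0, so the roots are the complex-conjugate pair z = (-b +/- i sqrt(-D)) / (2a) = 0.8479 +/- 1.2121i.
For a conjugate pair |z|^2 = z * conj(z) = (product of roots) = c/a = 1/(0.457) = 2.188184, so |z| = sqrt(2.188184) = 1.4793 for both roots.
Moduli of all roots: 1.4793, 1.4793.
All moduli strictly greater than 1? Yes.
Verdict: Invertible.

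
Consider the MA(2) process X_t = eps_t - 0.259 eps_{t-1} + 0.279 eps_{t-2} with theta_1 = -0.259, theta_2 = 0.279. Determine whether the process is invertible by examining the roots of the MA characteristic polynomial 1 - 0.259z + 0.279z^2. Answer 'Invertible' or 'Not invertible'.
\text{Invertible}

The MA(q) characteristic polynomial is P(z) = 1 - 0.259z + 0.279z^2.
Invertibility requires all roots to lie outside the unit circle, i.e. |z| > 1 for every root.
Set 1 + (-0.259) z + (0.279) z^2 = 0, i.e. a z^2 + b z + c = 0 with a = 0.279, b = -0.259, c = 1.
Discriminant D = b^2 - 4ac = (-0.259)^2 - 4*(0.279)*1 = 0.067081 - (1.116) = -1.048919.
D < 0, so the roots are the complex-conjugate pair z = (-b +/- i sqrt(-D)) / (2a) = 0.4642 +/- 1.8354i.
For a conjugate pair |z|^2 = z * conj(z) = (product of roots) = c/a = 1/(0.279) = 3.584229, so |z| = sqrt(3.584229) = 1.8932 for both roots.
Moduli of all roots: 1.8932, 1.8932.
All moduli strictly greater than 1? Yes.
Verdict: Invertible.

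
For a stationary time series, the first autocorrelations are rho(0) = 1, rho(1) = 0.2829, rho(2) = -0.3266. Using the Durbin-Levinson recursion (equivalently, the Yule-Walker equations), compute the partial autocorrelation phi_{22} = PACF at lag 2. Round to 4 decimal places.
\phi_{22} = -0.4420

The PACF at lag k is phi_{kk}, the last component of the solution
to the Yule-Walker system G_k phi = r_k where
  (G_k)_{ij} = rho(|i - j|), (r_k)_i = rho(i), i,j = 1..k.
Equivalently, Durbin-Levinson gives phi_{kk} iteratively:
  phi_{11} = rho(1)
  phi_{kk} = [rho(k) - sum_{j=1..k-1} phi_{k-1,j} rho(k-j)]
            / [1 - sum_{j=1..k-1} phi_{k-1,j} rho(j)],
  phi_{k,j} = phi_{k-1,j} - phi_{kk} phi_{k-1,k-j},  j = 1..k-1.
Step k = 1:
  phi_11 = rho(1) = 0.2829.
Step k = 2:
  phi_22 = [rho(2) - phi_11 rho(1)] / [1 - phi_11 rho(1)] = [-0.3266 - (0.2829)(0.2829)] / [1 - (0.2829)(0.2829)]
         = -0.40663241 / 0.91996759 = -0.442.
Therefore phi_{22} = -0.4420.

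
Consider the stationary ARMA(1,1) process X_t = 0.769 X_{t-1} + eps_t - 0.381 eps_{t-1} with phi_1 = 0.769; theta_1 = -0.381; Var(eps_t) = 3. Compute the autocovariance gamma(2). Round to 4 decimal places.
\gamma(2) = 1.5487

Multiply the model equation by X_{t-k} and take expectations. With theta_0 = psi_0 = 1 and psi_j the MA(infinity) weights, this gives
  gamma(k) - sum_i phi_i gamma(k-i) = c_k,
  c_k = sigma^2 * sum_{j=k..q} theta_j psi_{j-k}   (c_k = 0 for k > q),
using gamma(-m) = gamma(m).
psi-weights needed (psi_j = theta_j + sum_i phi_i psi_{j-i}):
  psi_1 = theta_1 + phi_1 = -0.381 + (0.769) = 0.388
Right-hand sides:
  c_0 = sigma^2 (1 + theta_1 psi_1) = 3 * (1 + (-0.381)(0.388)) = 3 * 0.852172 = 2.556516
  c_1 = sigma^2 theta_1 = 3 * (-0.381) = -1.143
  c_2 = 0
Equations for k = 0 and k = 1 (AR order 1):
  gamma(0) = phi_1 gamma(1) + c_0
  gamma(1) = phi_1 gamma(0) + c_1
Substituting the second into the first: gamma(0) (1 - phi_1^2) = c_0 + phi_1 c_1, so
  gamma(0) = (c_0 + phi_1 c_1) / (1 - phi_1^2) = (2.556516 + (0.769)(-1.143)) / (1 - (0.769)^2) = 1.677549 / 0.408639 = 4.10521.
  gamma(1) = phi_1 gamma(0) + c_1 = (0.769)(4.10521) + (-1.143) = 2.013907.
For k = 2 (> q): gamma(2) = phi_1 gamma(1) = (0.769)(2.013907) = 1.548694.
Therefore gamma(2) = 1.5487 (to 4 decimal places).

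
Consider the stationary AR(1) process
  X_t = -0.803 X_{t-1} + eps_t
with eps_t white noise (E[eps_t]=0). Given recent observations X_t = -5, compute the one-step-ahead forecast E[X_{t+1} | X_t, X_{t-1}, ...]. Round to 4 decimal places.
E[X_{t+1} \mid \mathcal F_t] = 4.0150

For an AR(p) model X_t = c + sum_i phi_i X_{t-i} + eps_t, the
one-step-ahead conditional mean is
  E[X_{t+1} | X_t, ...] = c + sum_i phi_i X_{t+1-i}.
Substitute known values:
  E[X_{t+1} | ...] = (-0.803) * (-5)
                   = 4.0150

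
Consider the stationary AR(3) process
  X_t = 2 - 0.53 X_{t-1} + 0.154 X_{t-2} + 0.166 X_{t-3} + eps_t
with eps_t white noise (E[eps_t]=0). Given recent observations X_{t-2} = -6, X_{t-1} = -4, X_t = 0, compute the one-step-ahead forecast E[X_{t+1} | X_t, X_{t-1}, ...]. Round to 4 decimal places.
E[X_{t+1} \mid \mathcal F_t] = 0.3880

For an AR(p) model X_t = c + sum_i phi_i X_{t-i} + eps_t, the
one-step-ahead conditional mean is
  E[X_{t+1} | X_t, ...] = c + sum_i phi_i X_{t+1-i}.
Substitute known values:
  E[X_{t+1} | ...] = 2 + (-0.53) * (0) + (0.154) * (-4) + (0.166) * (-6)
                   = 0.3880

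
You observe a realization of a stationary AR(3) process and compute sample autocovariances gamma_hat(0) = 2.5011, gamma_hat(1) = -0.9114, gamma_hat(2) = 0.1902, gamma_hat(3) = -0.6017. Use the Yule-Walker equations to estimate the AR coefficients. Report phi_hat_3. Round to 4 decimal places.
\hat\phi_{3} = -0.2720

The Yule-Walker equations for an AR(p) process read, in matrix form,
  Gamma_p phi = r_p,   with   (Gamma_p)_{ij} = gamma(|i - j|),
                       (r_p)_i = gamma(i),   i,j = 1..p.
Substitute the sample gammas (Toeplitz matrix and right-hand side of size 3):
  Gamma_p = [[2.5011, -0.9114, 0.1902], [-0.9114, 2.5011, -0.9114], [0.1902, -0.9114, 2.5011]]
  r_p     = [-0.9114, 0.1902, -0.6017]
Written out (R1..R3):
  (R1) 2.5011 phi_1 - 0.9114 phi_2 + 0.1902 phi_3 = -0.9114
  (R2) -0.9114 phi_1 + 2.5011 phi_2 - 0.9114 phi_3 = 0.1902
  (R3) 0.1902 phi_1 - 0.9114 phi_2 + 2.5011 phi_3 = -0.6017
Gaussian elimination:
  R2 <- R2 - (-0.9114/2.5011) R1 = R2 - (-0.3644) R1:  2.168986 phi_2 - 0.842091 phi_3 = -0.141914
  R3 <- R3 - (0.1902/2.5011) R1 = R3 - (0.076047) R1:  -0.842091 phi_2 + 2.486636 phi_3 = -0.532391
  R3 <- R3 - (-0.842091/2.168986) R2 = R3 - (-0.388242) R2:  2.159701 phi_3 = -0.587488
Back-substitution:
  phi_hat_3 = -0.587488 / 2.159701 = -0.272023
  phi_hat_2 = (-0.141914 - (-0.842091)(-0.272023)) / 2.168986 = -0.171039
  phi_hat_1 = (-0.9114 - (-0.9114)(-0.171039) - (0.1902)(-0.272023)) / 2.5011 = -0.40604
So phi_hat = [-0.4060, -0.1710, -0.2720].
Therefore phi_hat_3 = -0.2720.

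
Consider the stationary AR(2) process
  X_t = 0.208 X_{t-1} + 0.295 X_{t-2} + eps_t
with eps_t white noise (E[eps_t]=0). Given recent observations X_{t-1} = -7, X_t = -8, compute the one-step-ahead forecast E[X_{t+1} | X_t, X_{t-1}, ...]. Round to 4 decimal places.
E[X_{t+1} \mid \mathcal F_t] = -3.7290

For an AR(p) model X_t = c + sum_i phi_i X_{t-i} + eps_t, the
one-step-ahead conditional mean is
  E[X_{t+1} | X_t, ...] = c + sum_i phi_i X_{t+1-i}.
Substitute known values:
  E[X_{t+1} | ...] = (0.208) * (-8) + (0.295) * (-7)
                   = -3.7290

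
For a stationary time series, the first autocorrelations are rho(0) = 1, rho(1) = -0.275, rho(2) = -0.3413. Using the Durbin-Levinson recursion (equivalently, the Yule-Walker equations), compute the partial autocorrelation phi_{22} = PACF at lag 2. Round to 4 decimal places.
\phi_{22} = -0.4510

The PACF at lag k is phi_{kk}, the last component of the solution
to the Yule-Walker system G_k phi = r_k where
  (G_k)_{ij} = rho(|i - j|), (r_k)_i = rho(i), i,j = 1..k.
Equivalently, Durbin-Levinson gives phi_{kk} iteratively:
  phi_{11} = rho(1)
  phi_{kk} = [rho(k) - sum_{j=1..k-1} phi_{k-1,j} rho(k-j)]
            / [1 - sum_{j=1..k-1} phi_{k-1,j} rho(j)],
  phi_{k,j} = phi_{k-1,j} - phi_{kk} phi_{k-1,k-j},  j = 1..k-1.
Step k = 1:
  phi_11 = rho(1) = -0.275.
Step k = 2:
  phi_22 = [rho(2) - phi_11 rho(1)] / [1 - phi_11 rho(1)] = [-0.3413 - (-0.275)(-0.275)] / [1 - (-0.275)(-0.275)]
         = -0.416925 / 0.924375 = -0.451.
Therefore phi_{22} = -0.4510.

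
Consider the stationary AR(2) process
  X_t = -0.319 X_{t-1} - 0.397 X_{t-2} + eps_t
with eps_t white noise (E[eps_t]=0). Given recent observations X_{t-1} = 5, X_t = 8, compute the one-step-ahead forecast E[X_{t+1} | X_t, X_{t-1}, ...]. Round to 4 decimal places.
E[X_{t+1} \mid \mathcal F_t] = -4.5370

For an AR(p) model X_t = c + sum_i phi_i X_{t-i} + eps_t, the
one-step-ahead conditional mean is
  E[X_{t+1} | X_t, ...] = c + sum_i phi_i X_{t+1-i}.
Substitute known values:
  E[X_{t+1} | ...] = (-0.319) * (8) + (-0.397) * (5)
                   = -4.5370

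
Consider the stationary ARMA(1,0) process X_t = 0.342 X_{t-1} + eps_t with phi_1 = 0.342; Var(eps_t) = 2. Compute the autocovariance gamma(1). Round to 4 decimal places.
\gamma(1) = 0.7746

Multiply the model equation by X_{t-k} and take expectations. With theta_0 = psi_0 = 1 and psi_j the MA(infinity) weights, this gives
  gamma(k) - sum_i phi_i gamma(k-i) = c_k,
  c_k = sigma^2 * sum_{j=k..q} theta_j psi_{j-k}   (c_k = 0 for k > q),
using gamma(-m) = gamma(m).
Pure AR (q = 0): c_0 = sigma^2 = 2, c_k = 0 for k >= 1.
Equations for k = 0 and k = 1 (AR order 1):
  gamma(0) = phi_1 gamma(1) + c_0
  gamma(1) = phi_1 gamma(0) + c_1
Substituting the second into the first: gamma(0) (1 - phi_1^2) = c_0 + phi_1 c_1, so
  gamma(0) = c_0 / (1 - phi_1^2) = 2 / (1 - (0.342)^2) = 2 / 0.883036 = 2.264913.
  gamma(1) = phi_1 gamma(0) = (0.342)(2.264913) = 0.7746.
Therefore gamma(1) = 0.7746 (to 4 decimal places).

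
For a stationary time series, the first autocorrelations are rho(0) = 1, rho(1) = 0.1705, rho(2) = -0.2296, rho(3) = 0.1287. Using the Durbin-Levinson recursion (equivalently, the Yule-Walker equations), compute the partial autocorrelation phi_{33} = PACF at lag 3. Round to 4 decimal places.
\phi_{33} = 0.2480

The PACF at lag k is phi_{kk}, the last component of the solution
to the Yule-Walker system G_k phi = r_k where
  (G_k)_{ij} = rho(|i - j|), (r_k)_i = rho(i), i,j = 1..k.
Equivalently, Durbin-Levinson gives phi_{kk} iteratively:
  phi_{11} = rho(1)
  phi_{kk} = [rho(k) - sum_{j=1..k-1} phi_{k-1,j} rho(k-j)]
            / [1 - sum_{j=1..k-1} phi_{k-1,j} rho(j)],
  phi_{k,j} = phi_{k-1,j} - phi_{kk} phi_{k-1,k-j},  j = 1..k-1.
Step k = 1:
  phi_11 = rho(1) = 0.1705.
Step k = 2:
  phi_22 = [rho(2) - phi_11 rho(1)] / [1 - phi_11 rho(1)] = [-0.2296 - (0.1705)(0.1705)] / [1 - (0.1705)(0.1705)]
         = -0.25867025 / 0.97092975 = -0.266415.
  Update: phi_21 = phi_11 - phi_22 phi_11 = 0.1705 - (-0.266415)(0.1705) = 0.215924.
Step k = 3:
  phi_33 = [rho(3) - phi_21 rho(2) - phi_22 rho(1)] / [1 - phi_21 rho(1) - phi_22 rho(2)]
    numerator   = 0.1287 - (0.215924)(-0.2296) - (-0.266415)(0.1705) = 0.22369985
    denominator = 1 - (0.215924)(0.1705) - (-0.266415)(-0.2296) = 0.90201612
  phi_33 = 0.22369985 / 0.90201612 = 0.248.
Therefore phi_{33} = 0.2480.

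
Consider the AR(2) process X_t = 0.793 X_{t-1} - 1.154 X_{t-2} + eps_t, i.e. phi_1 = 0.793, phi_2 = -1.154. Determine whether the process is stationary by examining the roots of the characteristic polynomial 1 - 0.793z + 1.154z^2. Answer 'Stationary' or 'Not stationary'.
\text{Not stationary}

The AR(p) characteristic polynomial is P(z) = 1 - 0.793z + 1.154z^2.
Stationarity requires all roots to lie outside the unit circle, i.e. |z| > 1 for every root.
Set 1 + (-0.793) z + (1.154) z^2 = 0, i.e. a z^2 + b z + c = 0 with a = 1.154, b = -0.793, c = 1.
Discriminant D = b^2 - 4ac = (-0.793)^2 - 4*(1.154)*1 = 0.628849 - (4.616) = -3.987151.
D < 0, so the roots are the complex-conjugate pair z = (-b +/- i sqrt(-D)) / (2a) = 0.3436 +/- 0.8652i.
For a conjugate pair |z|^2 = z * conj(z) = (product of roots) = c/a = 1/(1.154) = 0.866551, so |z| = sqrt(0.866551) = 0.9309 for both roots.
Moduli of all roots: 0.9309, 0.9309.
All moduli strictly greater than 1? No.
Verdict: Not stationary.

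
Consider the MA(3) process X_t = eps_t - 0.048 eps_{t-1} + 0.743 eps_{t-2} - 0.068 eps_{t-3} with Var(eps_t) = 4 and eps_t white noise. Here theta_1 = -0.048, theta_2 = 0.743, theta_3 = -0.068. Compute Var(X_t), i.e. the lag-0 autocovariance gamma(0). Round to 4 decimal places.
\gamma(0) = 6.2359

For an MA(q) process X_t = eps_t + sum_i theta_i eps_{t-i} with
Var(eps_t) = sigma^2, the variance is
  gamma(0) = sigma^2 * (1 + sum_i theta_i^2).
  sum_i theta_i^2 = (-0.048)^2 + (0.743)^2 + (-0.068)^2 = 0.002304 + 0.552049 + 0.004624 = 0.558977.
  gamma(0) = 4 * (1 + 0.558977) = 4 * 1.558977 = 6.235908, which rounds to 6.2359.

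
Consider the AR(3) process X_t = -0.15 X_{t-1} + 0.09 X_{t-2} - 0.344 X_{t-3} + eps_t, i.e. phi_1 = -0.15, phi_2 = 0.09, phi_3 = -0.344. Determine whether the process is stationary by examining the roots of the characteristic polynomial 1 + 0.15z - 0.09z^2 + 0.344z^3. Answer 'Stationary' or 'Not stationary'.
\text{Stationary}

The AR(p) characteristic polynomial is P(z) = 1 + 0.15z - 0.09z^2 + 0.344z^3.
Stationarity requires all roots to lie outside the unit circle, i.e. |z| > 1 for every root.
Degree 3: look for a simple real root z0 first, then factor out (1 - z/z0) and solve the remaining quadratic.
Testing z0 = -1.25: P(-1.25) = 1 + (0.15)(-1.25) + (-0.09)(-1.25)^2 + (0.344)(-1.25)^3
  = 1 + (-0.1875) + (-0.140625) + (-0.671875) = 0.  So z_0 = -1.25 is a root, |z_0| = 1.25.
Divide out the factor (1 + 0.8 z) = (1 - z/z0) (since 1/z0 = -0.8):
  P(z) = (1 + 0.8 z)(1 + (-0.65) z + (0.43) z^2)
  [check: z-coef -0.65 - (-0.8) = 0.15; z^2-coef 0.43 - (-0.8)(-0.65) = -0.09; z^3-coef -(-0.8)(0.43) = 0.344.]
Remaining roots from the quadratic factor 1 + (-0.65) z + (0.43) z^2:
  Set 1 + (-0.65) z + (0.43) z^2 = 0, i.e. a z^2 + b z + c = 0 with a = 0.43, b = -0.65, c = 1.
  Discriminant D = b^2 - 4ac = (-0.65)^2 - 4*(0.43)*1 = 0.4225 - (1.72) = -1.2975.
  D < 0, so the roots are the complex-conjugate pair z = (-b +/- i sqrt(-D)) / (2a) = 0.7558 +/- 1.3245i.
  For a conjugate pair |z|^2 = z * conj(z) = (product of roots) = c/a = 1/(0.43) = 2.325581, so |z| = sqrt(2.325581) = 1.525 for both roots.
Moduli of all roots: 1.2500, 1.5250, 1.5250.
All moduli strictly greater than 1? Yes.
Verdict: Stationary.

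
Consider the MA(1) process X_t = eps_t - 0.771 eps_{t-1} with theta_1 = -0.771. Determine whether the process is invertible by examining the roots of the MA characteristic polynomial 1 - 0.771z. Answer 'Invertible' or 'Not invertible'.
\text{Invertible}

The MA(q) characteristic polynomial is P(z) = 1 - 0.771z.
Invertibility requires all roots to lie outside the unit circle, i.e. |z| > 1 for every root.
This is linear in z: 1 + (-0.771) z = 0  =>  z = -1/(-0.771) = 1.297017,  |z| = 1.297017.
Moduli of all roots: 1.2970.
All moduli strictly greater than 1? Yes.
Verdict: Invertible.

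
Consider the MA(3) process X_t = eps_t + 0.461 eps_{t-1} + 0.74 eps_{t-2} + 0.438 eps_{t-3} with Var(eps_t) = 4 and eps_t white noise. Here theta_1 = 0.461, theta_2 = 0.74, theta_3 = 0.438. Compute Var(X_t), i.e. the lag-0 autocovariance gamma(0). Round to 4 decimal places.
\gamma(0) = 7.8079

For an MA(q) process X_t = eps_t + sum_i theta_i eps_{t-i} with
Var(eps_t) = sigma^2, the variance is
  gamma(0) = sigma^2 * (1 + sum_i theta_i^2).
  sum_i theta_i^2 = (0.461)^2 + (0.74)^2 + (0.438)^2 = 0.212521 + 0.5476 + 0.191844 = 0.951965.
  gamma(0) = 4 * (1 + 0.951965) = 4 * 1.951965 = 7.80786, which rounds to 7.8079.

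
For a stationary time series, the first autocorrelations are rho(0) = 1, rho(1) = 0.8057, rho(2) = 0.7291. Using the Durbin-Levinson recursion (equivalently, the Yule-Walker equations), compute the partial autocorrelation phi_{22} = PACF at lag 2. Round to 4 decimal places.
\phi_{22} = 0.2279

The PACF at lag k is phi_{kk}, the last component of the solution
to the Yule-Walker system G_k phi = r_k where
  (G_k)_{ij} = rho(|i - j|), (r_k)_i = rho(i), i,j = 1..k.
Equivalently, Durbin-Levinson gives phi_{kk} iteratively:
  phi_{11} = rho(1)
  phi_{kk} = [rho(k) - sum_{j=1..k-1} phi_{k-1,j} rho(k-j)]
            / [1 - sum_{j=1..k-1} phi_{k-1,j} rho(j)],
  phi_{k,j} = phi_{k-1,j} - phi_{kk} phi_{k-1,k-j},  j = 1..k-1.
Step k = 1:
  phi_11 = rho(1) = 0.8057.
Step k = 2:
  phi_22 = [rho(2) - phi_11 rho(1)] / [1 - phi_11 rho(1)] = [0.7291 - (0.8057)(0.8057)] / [1 - (0.8057)(0.8057)]
         = 0.07994751 / 0.35084751 = 0.2279.
Therefore phi_{22} = 0.2279.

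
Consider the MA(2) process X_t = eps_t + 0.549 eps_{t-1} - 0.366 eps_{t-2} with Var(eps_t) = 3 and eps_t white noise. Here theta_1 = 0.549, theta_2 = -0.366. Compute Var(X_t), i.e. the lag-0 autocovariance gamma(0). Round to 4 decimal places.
\gamma(0) = 4.3061

For an MA(q) process X_t = eps_t + sum_i theta_i eps_{t-i} with
Var(eps_t) = sigma^2, the variance is
  gamma(0) = sigma^2 * (1 + sum_i theta_i^2).
  sum_i theta_i^2 = (0.549)^2 + (-0.366)^2 = 0.301401 + 0.133956 = 0.435357.
  gamma(0) = 3 * (1 + 0.435357) = 3 * 1.435357 = 4.306071, which rounds to 4.3061.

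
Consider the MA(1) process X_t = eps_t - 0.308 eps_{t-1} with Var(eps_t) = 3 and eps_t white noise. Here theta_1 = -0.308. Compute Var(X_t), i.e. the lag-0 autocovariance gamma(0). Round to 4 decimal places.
\gamma(0) = 3.2846

For an MA(q) process X_t = eps_t + sum_i theta_i eps_{t-i} with
Var(eps_t) = sigma^2, the variance is
  gamma(0) = sigma^2 * (1 + sum_i theta_i^2).
  sum_i theta_i^2 = (-0.308)^2 = 0.094864.
  gamma(0) = 3 * (1 + 0.094864) = 3 * 1.094864 = 3.284592, which rounds to 3.2846.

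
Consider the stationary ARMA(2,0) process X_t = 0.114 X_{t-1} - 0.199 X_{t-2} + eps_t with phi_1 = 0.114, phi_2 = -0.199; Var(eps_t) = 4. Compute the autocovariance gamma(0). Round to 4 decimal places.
\gamma(0) = 4.2029

Multiply the model equation by X_{t-k} and take expectations. With theta_0 = psi_0 = 1 and psi_j the MA(infinity) weights, this gives
  gamma(k) - sum_i phi_i gamma(k-i) = c_k,
  c_k = sigma^2 * sum_{j=k..q} theta_j psi_{j-k}   (c_k = 0 for k > q),
using gamma(-m) = gamma(m).
Pure AR (q = 0): c_0 = sigma^2 = 4, c_k = 0 for k >= 1.
Equations for k = 0, 1, 2 (AR order 2, c_2 = 0):
  (E0) gamma(0) = phi_1 gamma(1) + phi_2 gamma(2) + c_0
  (E1) gamma(1) = phi_1 gamma(0) + phi_2 gamma(1) + c_1
  (E2) gamma(2) = phi_1 gamma(1) + phi_2 gamma(0)
From (E1): gamma(1) = A gamma(0) + B with
  A = phi_1 / (1 - phi_2) = 0.114 / 1.199 = 0.095079,   B = c_1 / (1 - phi_2) = 0 / 1.199 = 0.
Insert (E2) into (E0): gamma(0) (1 - phi_2^2) = phi_1 (1 + phi_2) gamma(1) + c_0.
  phi_1 (1 + phi_2) = (0.114)(0.801) = 0.091314,   1 - phi_2^2 = 0.960399.
Replace gamma(1) by A gamma(0) + B and collect gamma(0):
  gamma(0) [0.960399 - (0.091314)(0.095079)] = c_0 = 4
  gamma(0) * 0.951717 = 4
  gamma(0) = 4 / 0.951717 = 4.20293.
Therefore gamma(0) = 4.2029 (to 4 decimal places).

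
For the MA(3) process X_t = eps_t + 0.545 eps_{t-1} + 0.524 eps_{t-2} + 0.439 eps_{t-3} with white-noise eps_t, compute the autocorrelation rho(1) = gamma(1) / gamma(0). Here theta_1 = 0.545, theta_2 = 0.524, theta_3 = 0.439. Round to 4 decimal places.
\rho(1) = 0.6011

For an MA(q) process with theta_0 = 1, the autocovariance is
  gamma(k) = sigma^2 * sum_{i=0..q-k} theta_i * theta_{i+k},
and rho(k) = gamma(k) / gamma(0). Sigma^2 cancels.
  numerator   = (1)*(0.545) + (0.545)*(0.524) + (0.524)*(0.439) = 1.060616.
  denominator = (1)^2 + (0.545)^2 + (0.524)^2 + (0.439)^2 = 1.764322.
  rho(1) = 1.060616 / 1.764322 = 0.6011.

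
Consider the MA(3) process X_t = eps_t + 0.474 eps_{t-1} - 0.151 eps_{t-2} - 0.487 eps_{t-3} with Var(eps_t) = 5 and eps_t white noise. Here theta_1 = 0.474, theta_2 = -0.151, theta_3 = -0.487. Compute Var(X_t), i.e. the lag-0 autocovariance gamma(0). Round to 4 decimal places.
\gamma(0) = 7.4232

For an MA(q) process X_t = eps_t + sum_i theta_i eps_{t-i} with
Var(eps_t) = sigma^2, the variance is
  gamma(0) = sigma^2 * (1 + sum_i theta_i^2).
  sum_i theta_i^2 = (0.474)^2 + (-0.151)^2 + (-0.487)^2 = 0.224676 + 0.022801 + 0.237169 = 0.484646.
  gamma(0) = 5 * (1 + 0.484646) = 5 * 1.484646 = 7.42323, which rounds to 7.4232.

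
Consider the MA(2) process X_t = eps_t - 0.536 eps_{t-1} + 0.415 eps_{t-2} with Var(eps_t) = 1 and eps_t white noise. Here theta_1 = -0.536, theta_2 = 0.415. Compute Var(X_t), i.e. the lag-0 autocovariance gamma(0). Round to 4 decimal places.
\gamma(0) = 1.4595

For an MA(q) process X_t = eps_t + sum_i theta_i eps_{t-i} with
Var(eps_t) = sigma^2, the variance is
  gamma(0) = sigma^2 * (1 + sum_i theta_i^2).
  sum_i theta_i^2 = (-0.536)^2 + (0.415)^2 = 0.287296 + 0.172225 = 0.459521.
  gamma(0) = 1 * (1 + 0.459521) = 1 * 1.459521 = 1.459521, which rounds to 1.4595.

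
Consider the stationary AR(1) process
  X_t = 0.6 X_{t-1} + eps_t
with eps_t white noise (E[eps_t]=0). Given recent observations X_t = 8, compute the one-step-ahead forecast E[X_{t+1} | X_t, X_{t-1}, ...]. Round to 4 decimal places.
E[X_{t+1} \mid \mathcal F_t] = 4.8000

For an AR(p) model X_t = c + sum_i phi_i X_{t-i} + eps_t, the
one-step-ahead conditional mean is
  E[X_{t+1} | X_t, ...] = c + sum_i phi_i X_{t+1-i}.
Substitute known values:
  E[X_{t+1} | ...] = (0.6) * (8)
                   = 4.8000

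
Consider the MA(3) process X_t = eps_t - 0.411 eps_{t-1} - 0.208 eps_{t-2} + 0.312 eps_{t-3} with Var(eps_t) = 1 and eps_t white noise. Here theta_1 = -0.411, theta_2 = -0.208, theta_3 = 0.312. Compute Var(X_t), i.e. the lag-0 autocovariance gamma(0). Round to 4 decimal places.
\gamma(0) = 1.3095

For an MA(q) process X_t = eps_t + sum_i theta_i eps_{t-i} with
Var(eps_t) = sigma^2, the variance is
  gamma(0) = sigma^2 * (1 + sum_i theta_i^2).
  sum_i theta_i^2 = (-0.411)^2 + (-0.208)^2 + (0.312)^2 = 0.168921 + 0.043264 + 0.097344 = 0.309529.
  gamma(0) = 1 * (1 + 0.309529) = 1 * 1.309529 = 1.309529, which rounds to 1.3095.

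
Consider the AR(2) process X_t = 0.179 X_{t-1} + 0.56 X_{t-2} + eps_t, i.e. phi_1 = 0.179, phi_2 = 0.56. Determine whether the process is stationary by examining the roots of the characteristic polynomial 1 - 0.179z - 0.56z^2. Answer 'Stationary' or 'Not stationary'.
\text{Stationary}

The AR(p) characteristic polynomial is P(z) = 1 - 0.179z - 0.56z^2.
Stationarity requires all roots to lie outside the unit circle, i.e. |z| > 1 for every root.
Set 1 + (-0.179) z + (-0.56) z^2 = 0, i.e. a z^2 + b z + c = 0 with a = -0.56, b = -0.179, c = 1.
Discriminant D = b^2 - 4ac = (-0.179)^2 - 4*(-0.56)*1 = 0.032041 - (-2.24) = 2.272041.
D >= 0, so the roots are real: z = (-b +/- sqrt(D)) / (2a) = (0.179 +/- 1.507329) / (-1.12).
  z_1 = (0.179 + 1.507329) / (-1.12) = -1.5057,   |z_1| = 1.5057.
  z_2 = (0.179 - 1.507329) / (-1.12) = 1.186,   |z_2| = 1.186.
Moduli of all roots: 1.5057, 1.1860.
All moduli strictly greater than 1? Yes.
Verdict: Stationary.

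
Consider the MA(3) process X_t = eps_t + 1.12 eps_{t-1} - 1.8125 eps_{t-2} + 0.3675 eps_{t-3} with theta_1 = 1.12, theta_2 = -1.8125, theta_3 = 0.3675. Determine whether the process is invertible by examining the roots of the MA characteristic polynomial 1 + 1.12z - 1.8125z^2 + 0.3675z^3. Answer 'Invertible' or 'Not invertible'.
\text{Not invertible}

The MA(q) characteristic polynomial is P(z) = 1 + 1.12z - 1.8125z^2 + 0.3675z^3.
Invertibility requires all roots to lie outside the unit circle, i.e. |z| > 1 for every root.
Degree 3: look for a simple real root z0 first, then factor out (1 - z/z0) and solve the remaining quadratic.
Testing z0 = 4: P(4) = 1 + (1.12)(4) + (-1.8125)(4)^2 + (0.3675)(4)^3
  = 1 + (4.48) + (-29) + (23.52) = 0.  So z_0 = 4 is a root, |z_0| = 4.
Divide out the factor (1 - 0.25 z) = (1 - z/z0) (since 1/z0 = 0.25):
  P(z) = (1 - 0.25 z)(1 + (1.37) z + (-1.47) z^2)
  [check: z-coef 1.37 - (0.25) = 1.12; z^2-coef -1.47 - (0.25)(1.37) = -1.8125; z^3-coef -(0.25)(-1.47) = 0.3675.]
Remaining roots from the quadratic factor 1 + (1.37) z + (-1.47) z^2:
  Set 1 + (1.37) z + (-1.47) z^2 = 0, i.e. a z^2 + b z + c = 0 with a = -1.47, b = 1.37, c = 1.
  Discriminant D = b^2 - 4ac = (1.37)^2 - 4*(-1.47)*1 = 1.8769 - (-5.88) = 7.7569.
  D >= 0, so the roots are real: z = (-b +/- sqrt(D)) / (2a) = (-1.37 +/- 2.785121) / (-2.94).
    z_1 = (-1.37 + 2.785121) / (-2.94) = -0.4813,   |z_1| = 0.4813.
    z_2 = (-1.37 - 2.785121) / (-2.94) = 1.4133,   |z_2| = 1.4133.
Moduli of all roots: 4.0000, 0.4813, 1.4133.
All moduli strictly greater than 1? No.
Verdict: Not invertible.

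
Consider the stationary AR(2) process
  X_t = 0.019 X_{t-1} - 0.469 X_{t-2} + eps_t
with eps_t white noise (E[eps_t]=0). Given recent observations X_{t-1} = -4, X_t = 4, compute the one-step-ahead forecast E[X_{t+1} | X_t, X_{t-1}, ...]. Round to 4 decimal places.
E[X_{t+1} \mid \mathcal F_t] = 1.9520

For an AR(p) model X_t = c + sum_i phi_i X_{t-i} + eps_t, the
one-step-ahead conditional mean is
  E[X_{t+1} | X_t, ...] = c + sum_i phi_i X_{t+1-i}.
Substitute known values:
  E[X_{t+1} | ...] = (0.019) * (4) + (-0.469) * (-4)
                   = 1.9520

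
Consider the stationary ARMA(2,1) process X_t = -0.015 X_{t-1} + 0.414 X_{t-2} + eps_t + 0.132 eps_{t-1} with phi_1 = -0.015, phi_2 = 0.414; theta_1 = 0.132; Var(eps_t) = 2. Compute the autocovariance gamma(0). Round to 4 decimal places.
\gamma(0) = 2.4410

Multiply the model equation by X_{t-k} and take expectations. With theta_0 = psi_0 = 1 and psi_j the MA(infinity) weights, this gives
  gamma(k) - sum_i phi_i gamma(k-i) = c_k,
  c_k = sigma^2 * sum_{j=k..q} theta_j psi_{j-k}   (c_k = 0 for k > q),
using gamma(-m) = gamma(m).
psi-weights needed (psi_j = theta_j + sum_i phi_i psi_{j-i}):
  psi_1 = theta_1 + phi_1 = 0.132 + (-0.015) = 0.117
Right-hand sides:
  c_0 = sigma^2 (1 + theta_1 psi_1) = 2 * (1 + (0.132)(0.117)) = 2 * 1.015444 = 2.030888
  c_1 = sigma^2 theta_1 = 2 * (0.132) = 0.264
  c_2 = 0
Equations for k = 0, 1, 2 (AR order 2, c_2 = 0):
  (E0) gamma(0) = phi_1 gamma(1) + phi_2 gamma(2) + c_0
  (E1) gamma(1) = phi_1 gamma(0) + phi_2 gamma(1) + c_1
  (E2) gamma(2) = phi_1 gamma(1) + phi_2 gamma(0)
From (E1): gamma(1) = A gamma(0) + B with
  A = phi_1 / (1 - phi_2) = -0.015 / 0.586 = -0.025597,   B = c_1 / (1 - phi_2) = 0.264 / 0.586 = 0.450512.
Insert (E2) into (E0): gamma(0) (1 - phi_2^2) = phi_1 (1 + phi_2) gamma(1) + c_0.
  phi_1 (1 + phi_2) = (-0.015)(1.414) = -0.02121,   1 - phi_2^2 = 0.828604.
Replace gamma(1) by A gamma(0) + B and collect gamma(0):
  gamma(0) [0.828604 - (-0.02121)(-0.025597)] = (-0.02121)(0.450512) + 2.030888
  gamma(0) * 0.828061 = 2.021333
  gamma(0) = 2.021333 / 0.828061 = 2.441043.
Therefore gamma(0) = 2.4410 (to 4 decimal places).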